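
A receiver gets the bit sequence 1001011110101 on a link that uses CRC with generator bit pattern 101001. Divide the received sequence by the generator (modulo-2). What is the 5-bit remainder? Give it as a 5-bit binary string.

00000

Modulo-2 division of 1001011110101 by 101001:
  pos 0: 100101 XOR 101001 = 001100
  pos 2: 110011 XOR 101001 = 011010
  pos 3: 110101 XOR 101001 = 011100
  pos 4: 111000 XOR 101001 = 010001
  pos 5: 100011 XOR 101001 = 001010
  pos 7: 101001 XOR 101001 = 000000
Remainder = 00000 (zero — the frame passes the CRC check).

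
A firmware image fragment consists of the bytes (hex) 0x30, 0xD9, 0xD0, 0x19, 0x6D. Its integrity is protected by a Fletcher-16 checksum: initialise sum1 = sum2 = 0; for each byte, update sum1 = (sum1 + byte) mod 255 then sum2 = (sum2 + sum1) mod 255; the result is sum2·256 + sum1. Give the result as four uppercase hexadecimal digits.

Running sums (mod 255):
  after byte 0 (0x30): sum1=48, sum2=48
  after byte 1 (0xD9): sum1=10, sum2=58
  after byte 2 (0xD0): sum1=218, sum2=21
  after byte 3 (0x19): sum1=243, sum2=9
  after byte 4 (0x6D): sum1=97, sum2=106
Checksum = sum2·256 + sum1 = 106·256 + 97 = 27233 = 0x6A61.

6A61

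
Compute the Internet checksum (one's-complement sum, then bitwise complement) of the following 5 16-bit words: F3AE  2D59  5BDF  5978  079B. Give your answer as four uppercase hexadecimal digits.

2205

One's-complement addition (fold any carry out of bit 15 back into bit 0):
  0xF3AE + 0x2D59 = 0x12107 → wrap carry → 0x2108
  0x2108 + 0x5BDF = 0x07CE7
  0x7CE7 + 0x5978 = 0x0D65F
  0xD65F + 0x079B = 0x0DDFA
One's-complement sum = 0xDDFA.
Checksum = ~0xDDFA & 0xFFFF = 0x2205.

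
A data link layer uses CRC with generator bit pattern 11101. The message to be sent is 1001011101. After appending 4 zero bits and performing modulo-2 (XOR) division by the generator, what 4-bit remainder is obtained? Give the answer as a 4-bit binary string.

0110

Append 4 zeros: 10010111010000. Divide by 11101 (XOR where the leading bit is 1):
  pos 0: 10010 XOR 11101 = 01111
  pos 1: 11111 XOR 11101 = 00010
  pos 4: 10110 XOR 11101 = 01011
  pos 5: 10111 XOR 11101 = 01010
  pos 6: 10100 XOR 11101 = 01001
  pos 7: 10010 XOR 11101 = 01111
  pos 8: 11110 XOR 11101 = 00011
Remainder (last 4 bits) = 0110. This is the CRC / FCS.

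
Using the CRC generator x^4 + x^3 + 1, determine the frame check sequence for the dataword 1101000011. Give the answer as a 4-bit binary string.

1101

Append 4 zeros: 11010000110000. Divide by 11001 (XOR where the leading bit is 1):
  pos 0: 11010 XOR 11001 = 00011
  pos 3: 11000 XOR 11001 = 00001
  pos 7: 11100 XOR 11001 = 00101
  pos 9: 10100 XOR 11001 = 01101
Remainder (last 4 bits) = 1101. This is the CRC / FCS.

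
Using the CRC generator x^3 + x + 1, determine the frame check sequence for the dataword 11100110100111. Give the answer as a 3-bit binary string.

010

Append 3 zeros: 11100110100111000. Divide by 1011 (XOR where the leading bit is 1):
  pos 0: 1110 XOR 1011 = 0101
  pos 1: 1010 XOR 1011 = 0001
  pos 4: 1110 XOR 1011 = 0101
  pos 5: 1011 XOR 1011 = 0000
  pos 11: 1110 XOR 1011 = 0101
  pos 12: 1010 XOR 1011 = 0001
Remainder (last 3 bits) = 010. This is the CRC / FCS.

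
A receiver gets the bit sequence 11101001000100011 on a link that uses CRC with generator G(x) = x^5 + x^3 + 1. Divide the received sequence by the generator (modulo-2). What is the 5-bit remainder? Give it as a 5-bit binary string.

Modulo-2 division of 11101001000100011 by 101001:
  pos 0: 111010 XOR 101001 = 010011
  pos 1: 100110 XOR 101001 = 001111
  pos 3: 111110 XOR 101001 = 010111
  pos 4: 101110 XOR 101001 = 000111
  pos 7: 111010 XOR 101001 = 010011
  pos 8: 100110 XOR 101001 = 001111
  pos 10: 111101 XOR 101001 = 010100
  pos 11: 101001 XOR 101001 = 000000
Remainder = 00000 (zero — the frame passes the CRC check).

00000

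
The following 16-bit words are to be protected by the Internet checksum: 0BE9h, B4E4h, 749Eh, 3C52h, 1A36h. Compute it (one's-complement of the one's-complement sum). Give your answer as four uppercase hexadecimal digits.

One's-complement addition (fold any carry out of bit 15 back into bit 0):
  0x0BE9 + 0xB4E4 = 0x0C0CD
  0xC0CD + 0x749E = 0x1356B → wrap carry → 0x356C
  0x356C + 0x3C52 = 0x071BE
  0x71BE + 0x1A36 = 0x08BF4
One's-complement sum = 0x8BF4.
Checksum = ~0x8BF4 & 0xFFFF = 0x740B.

740B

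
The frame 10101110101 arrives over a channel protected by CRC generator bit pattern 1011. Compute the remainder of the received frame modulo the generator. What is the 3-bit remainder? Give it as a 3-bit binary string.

Modulo-2 division of 10101110101 by 1011:
  pos 0: 1010 XOR 1011 = 0001
  pos 3: 1111 XOR 1011 = 0100
  pos 4: 1000 XOR 1011 = 0011
  pos 6: 1110 XOR 1011 = 0101
  pos 7: 1011 XOR 1011 = 0000
Remainder = 000 (zero — the frame passes the CRC check).

000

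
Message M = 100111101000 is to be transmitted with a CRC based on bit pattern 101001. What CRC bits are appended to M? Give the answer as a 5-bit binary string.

00001

Append 5 zeros: 10011110100000000. Divide by 101001 (XOR where the leading bit is 1):
  pos 0: 100111 XOR 101001 = 001110
  pos 2: 111010 XOR 101001 = 010011
  pos 3: 100111 XOR 101001 = 001110
  pos 5: 111000 XOR 101001 = 010001
  pos 6: 100010 XOR 101001 = 001011
  pos 8: 101100 XOR 101001 = 000101
  pos 11: 101000 XOR 101001 = 000001
Remainder (last 5 bits) = 00001. This is the CRC / FCS.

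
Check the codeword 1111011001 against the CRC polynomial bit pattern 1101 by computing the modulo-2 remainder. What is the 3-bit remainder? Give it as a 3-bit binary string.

010

Modulo-2 division of 1111011001 by 1101:
  pos 0: 1111 XOR 1101 = 0010
  pos 2: 1001 XOR 1101 = 0100
  pos 3: 1001 XOR 1101 = 0100
  pos 4: 1000 XOR 1101 = 0101
  pos 5: 1010 XOR 1101 = 0111
  pos 6: 1111 XOR 1101 = 0010
Remainder = 010 (nonzero — an error is detected).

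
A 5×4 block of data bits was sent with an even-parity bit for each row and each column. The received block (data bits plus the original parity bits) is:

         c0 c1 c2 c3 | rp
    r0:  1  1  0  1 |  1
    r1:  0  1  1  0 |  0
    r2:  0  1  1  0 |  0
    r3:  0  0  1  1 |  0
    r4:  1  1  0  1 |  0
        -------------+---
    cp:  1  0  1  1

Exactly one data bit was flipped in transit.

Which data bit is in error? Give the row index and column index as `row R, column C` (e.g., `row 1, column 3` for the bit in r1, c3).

Recompute each row's even parity and compare to rp:
  r0: data parity 1, sent rp 1 → ok
  r1: data parity 0, sent rp 0 → ok
  r2: data parity 0, sent rp 0 → ok
  r3: data parity 0, sent rp 0 → ok
  r4: data parity 1, sent rp 0 → mismatch
Recompute each column's even parity and compare to cp:
  c0: data parity 0, sent cp 1 → mismatch
  c1: data parity 0, sent cp 0 → ok
  c2: data parity 1, sent cp 1 → ok
  c3: data parity 1, sent cp 1 → ok
Exactly one row (r4) and one column (c0) fail → the flipped bit is at their intersection.

row 4, column 0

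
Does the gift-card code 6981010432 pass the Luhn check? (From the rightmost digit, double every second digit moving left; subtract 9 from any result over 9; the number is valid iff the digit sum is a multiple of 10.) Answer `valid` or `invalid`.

From the right, keep odd positions and double even positions (subtract 9 from any doubled value over 9):
  doubled (positions 2,4,...): 6 0 0 7 3 → sum 16
  kept (positions 1,3,...): 2 4 1 1 9 → sum 17
Total = 33.
33 mod 10 = 3, so the number is invalid.

invalid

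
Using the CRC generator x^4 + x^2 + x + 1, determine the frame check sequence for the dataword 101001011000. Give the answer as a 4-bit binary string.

Append 4 zeros: 1010010110000000. Divide by 10111 (XOR where the leading bit is 1):
  pos 0: 10100 XOR 10111 = 00011
  pos 3: 11101 XOR 10111 = 01010
  pos 4: 10101 XOR 10111 = 00010
  pos 7: 10000 XOR 10111 = 00111
  pos 9: 11100 XOR 10111 = 01011
  pos 10: 10110 XOR 10111 = 00001
Remainder (last 4 bits) = 0010. This is the CRC / FCS.

0010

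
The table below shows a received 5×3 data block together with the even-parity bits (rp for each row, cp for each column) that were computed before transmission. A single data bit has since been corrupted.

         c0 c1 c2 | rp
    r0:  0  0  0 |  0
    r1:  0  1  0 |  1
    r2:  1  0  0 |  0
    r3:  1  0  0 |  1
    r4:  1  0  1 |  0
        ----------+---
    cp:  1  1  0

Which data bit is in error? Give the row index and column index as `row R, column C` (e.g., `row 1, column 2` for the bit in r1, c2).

row 2, column 2

Recompute each row's even parity and compare to rp:
  r0: data parity 0, sent rp 0 → ok
  r1: data parity 1, sent rp 1 → ok
  r2: data parity 1, sent rp 0 → mismatch
  r3: data parity 1, sent rp 1 → ok
  r4: data parity 0, sent rp 0 → ok
Recompute each column's even parity and compare to cp:
  c0: data parity 1, sent cp 1 → ok
  c1: data parity 1, sent cp 1 → ok
  c2: data parity 1, sent cp 0 → mismatch
Exactly one row (r2) and one column (c2) fail → the flipped bit is at their intersection.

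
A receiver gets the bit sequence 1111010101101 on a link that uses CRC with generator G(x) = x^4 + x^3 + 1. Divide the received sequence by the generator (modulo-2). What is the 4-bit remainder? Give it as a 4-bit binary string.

0000

Modulo-2 division of 1111010101101 by 11001:
  pos 0: 11110 XOR 11001 = 00111
  pos 2: 11110 XOR 11001 = 00111
  pos 4: 11110 XOR 11001 = 00111
  pos 6: 11111 XOR 11001 = 00110
  pos 8: 11001 XOR 11001 = 00000
Remainder = 0000 (zero — the frame passes the CRC check).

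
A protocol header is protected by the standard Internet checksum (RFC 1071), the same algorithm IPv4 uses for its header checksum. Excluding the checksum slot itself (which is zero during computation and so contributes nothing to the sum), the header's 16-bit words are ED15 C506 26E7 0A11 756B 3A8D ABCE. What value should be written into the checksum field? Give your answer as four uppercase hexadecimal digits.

C123

One's-complement addition (fold any carry out of bit 15 back into bit 0):
  0xED15 + 0xC506 = 0x1B21B → wrap carry → 0xB21C
  0xB21C + 0x26E7 = 0x0D903
  0xD903 + 0x0A11 = 0x0E314
  0xE314 + 0x756B = 0x1587F → wrap carry → 0x5880
  0x5880 + 0x3A8D = 0x0930D
  0x930D + 0xABCE = 0x13EDB → wrap carry → 0x3EDC
One's-complement sum = 0x3EDC.
Checksum = ~0x3EDC & 0xFFFF = 0xC123.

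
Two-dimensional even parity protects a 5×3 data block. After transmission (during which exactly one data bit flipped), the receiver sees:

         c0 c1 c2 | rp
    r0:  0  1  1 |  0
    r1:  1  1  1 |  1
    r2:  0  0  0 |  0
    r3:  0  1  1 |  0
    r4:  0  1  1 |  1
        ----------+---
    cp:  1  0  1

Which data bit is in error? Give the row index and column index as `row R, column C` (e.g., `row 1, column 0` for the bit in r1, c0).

row 4, column 2

Recompute each row's even parity and compare to rp:
  r0: data parity 0, sent rp 0 → ok
  r1: data parity 1, sent rp 1 → ok
  r2: data parity 0, sent rp 0 → ok
  r3: data parity 0, sent rp 0 → ok
  r4: data parity 0, sent rp 1 → mismatch
Recompute each column's even parity and compare to cp:
  c0: data parity 1, sent cp 1 → ok
  c1: data parity 0, sent cp 0 → ok
  c2: data parity 0, sent cp 1 → mismatch
Exactly one row (r4) and one column (c2) fail → the flipped bit is at their intersection.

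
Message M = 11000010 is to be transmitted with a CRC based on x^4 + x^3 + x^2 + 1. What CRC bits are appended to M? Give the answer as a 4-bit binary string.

Append 4 zeros: 110000100000. Divide by 11101 (XOR where the leading bit is 1):
  pos 0: 11000 XOR 11101 = 00101
  pos 2: 10101 XOR 11101 = 01000
  pos 3: 10000 XOR 11101 = 01101
  pos 4: 11010 XOR 11101 = 00111
  pos 6: 11100 XOR 11101 = 00001
Remainder (last 4 bits) = 0010. This is the CRC / FCS.

0010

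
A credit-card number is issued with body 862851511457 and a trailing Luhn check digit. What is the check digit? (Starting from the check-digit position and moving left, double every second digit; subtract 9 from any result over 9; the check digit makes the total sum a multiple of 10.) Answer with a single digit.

Partial digits right→left: 7 5 4 1 1 5 1 5 8 2 6 8
Double every second digit counting from the check-digit position (so the 1st, 3rd, 5th, ... of the partial from the right).
  doubled (with −9 where >9): 5 8 2 2 7 3 → sum 27
  kept as-is: 5 1 5 5 2 8 → sum 26
Total = 27 + 26 = 53.
Check digit = (10 − (53 mod 10)) mod 10 = 7.

7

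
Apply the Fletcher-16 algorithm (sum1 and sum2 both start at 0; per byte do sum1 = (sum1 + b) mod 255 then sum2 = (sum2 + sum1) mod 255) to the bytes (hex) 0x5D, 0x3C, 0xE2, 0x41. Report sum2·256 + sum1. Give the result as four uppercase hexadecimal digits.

31BD

Running sums (mod 255):
  after byte 0 (0x5D): sum1=93, sum2=93
  after byte 1 (0x3C): sum1=153, sum2=246
  after byte 2 (0xE2): sum1=124, sum2=115
  after byte 3 (0x41): sum1=189, sum2=49
Checksum = sum2·256 + sum1 = 49·256 + 189 = 12733 = 0x31BD.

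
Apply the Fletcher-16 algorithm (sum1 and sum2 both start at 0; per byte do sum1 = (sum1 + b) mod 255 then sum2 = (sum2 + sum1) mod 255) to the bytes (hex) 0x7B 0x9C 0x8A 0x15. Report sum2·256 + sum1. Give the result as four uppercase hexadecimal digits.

EDB7

Running sums (mod 255):
  after byte 0 (0x7B): sum1=123, sum2=123
  after byte 1 (0x9C): sum1=24, sum2=147
  after byte 2 (0x8A): sum1=162, sum2=54
  after byte 3 (0x15): sum1=183, sum2=237
Checksum = sum2·256 + sum1 = 237·256 + 183 = 60855 = 0xEDB7.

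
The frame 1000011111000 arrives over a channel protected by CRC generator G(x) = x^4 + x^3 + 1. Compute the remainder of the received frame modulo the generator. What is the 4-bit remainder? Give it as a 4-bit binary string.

Modulo-2 division of 1000011111000 by 11001:
  pos 0: 10000 XOR 11001 = 01001
  pos 1: 10011 XOR 11001 = 01010
  pos 2: 10101 XOR 11001 = 01100
  pos 3: 11001 XOR 11001 = 00000
  pos 8: 11000 XOR 11001 = 00001
Remainder = 0001 (nonzero — an error is detected).

0001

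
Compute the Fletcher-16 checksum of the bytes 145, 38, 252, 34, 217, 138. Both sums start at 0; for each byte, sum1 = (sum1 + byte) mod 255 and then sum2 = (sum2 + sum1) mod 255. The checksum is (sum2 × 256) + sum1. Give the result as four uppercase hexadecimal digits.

Running sums (mod 255):
  after byte 0 (145): sum1=145, sum2=145
  after byte 1 (38): sum1=183, sum2=73
  after byte 2 (252): sum1=180, sum2=253
  after byte 3 (34): sum1=214, sum2=212
  after byte 4 (217): sum1=176, sum2=133
  after byte 5 (138): sum1=59, sum2=192
Checksum = sum2·256 + sum1 = 192·256 + 59 = 49211 = 0xC03B.

C03B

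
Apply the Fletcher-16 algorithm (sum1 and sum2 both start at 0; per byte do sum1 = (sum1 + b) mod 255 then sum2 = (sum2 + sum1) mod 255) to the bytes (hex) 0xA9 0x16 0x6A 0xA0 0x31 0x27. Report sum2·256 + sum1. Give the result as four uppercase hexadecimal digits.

7D23

Running sums (mod 255):
  after byte 0 (0xA9): sum1=169, sum2=169
  after byte 1 (0x16): sum1=191, sum2=105
  after byte 2 (0x6A): sum1=42, sum2=147
  after byte 3 (0xA0): sum1=202, sum2=94
  after byte 4 (0x31): sum1=251, sum2=90
  after byte 5 (0x27): sum1=35, sum2=125
Checksum = sum2·256 + sum1 = 125·256 + 35 = 32035 = 0x7D23.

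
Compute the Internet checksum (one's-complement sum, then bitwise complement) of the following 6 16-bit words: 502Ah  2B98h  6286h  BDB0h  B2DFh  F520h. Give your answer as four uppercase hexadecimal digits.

BC05

One's-complement addition (fold any carry out of bit 15 back into bit 0):
  0x502A + 0x2B98 = 0x07BC2
  0x7BC2 + 0x6286 = 0x0DE48
  0xDE48 + 0xBDB0 = 0x19BF8 → wrap carry → 0x9BF9
  0x9BF9 + 0xB2DF = 0x14ED8 → wrap carry → 0x4ED9
  0x4ED9 + 0xF520 = 0x143F9 → wrap carry → 0x43FA
One's-complement sum = 0x43FA.
Checksum = ~0x43FA & 0xFFFF = 0xBC05.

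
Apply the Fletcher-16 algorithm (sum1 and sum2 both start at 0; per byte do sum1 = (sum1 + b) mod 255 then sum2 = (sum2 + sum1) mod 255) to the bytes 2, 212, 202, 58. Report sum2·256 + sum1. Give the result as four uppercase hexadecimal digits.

Running sums (mod 255):
  after byte 0 (2): sum1=2, sum2=2
  after byte 1 (212): sum1=214, sum2=216
  after byte 2 (202): sum1=161, sum2=122
  after byte 3 (58): sum1=219, sum2=86
Checksum = sum2·256 + sum1 = 86·256 + 219 = 22235 = 0x56DB.

56DB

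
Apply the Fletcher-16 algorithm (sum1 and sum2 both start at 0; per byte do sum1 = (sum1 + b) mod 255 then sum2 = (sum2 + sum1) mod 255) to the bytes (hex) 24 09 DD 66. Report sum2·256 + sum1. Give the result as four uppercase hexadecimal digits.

CD71

Running sums (mod 255):
  after byte 0 (24): sum1=36, sum2=36
  after byte 1 (09): sum1=45, sum2=81
  after byte 2 (DD): sum1=11, sum2=92
  after byte 3 (66): sum1=113, sum2=205
Checksum = sum2·256 + sum1 = 205·256 + 113 = 52593 = 0xCD71.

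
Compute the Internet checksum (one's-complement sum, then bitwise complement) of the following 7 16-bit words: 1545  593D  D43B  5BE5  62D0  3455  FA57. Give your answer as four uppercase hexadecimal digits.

CFDE

One's-complement addition (fold any carry out of bit 15 back into bit 0):
  0x1545 + 0x593D = 0x06E82
  0x6E82 + 0xD43B = 0x142BD → wrap carry → 0x42BE
  0x42BE + 0x5BE5 = 0x09EA3
  0x9EA3 + 0x62D0 = 0x10173 → wrap carry → 0x0174
  0x0174 + 0x3455 = 0x035C9
  0x35C9 + 0xFA57 = 0x13020 → wrap carry → 0x3021
One's-complement sum = 0x3021.
Checksum = ~0x3021 & 0xFFFF = 0xCFDE.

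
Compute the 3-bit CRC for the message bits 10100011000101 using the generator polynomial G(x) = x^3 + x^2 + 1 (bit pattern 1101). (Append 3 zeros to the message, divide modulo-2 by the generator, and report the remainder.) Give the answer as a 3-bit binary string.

Append 3 zeros: 10100011000101000. Divide by 1101 (XOR where the leading bit is 1):
  pos 0: 1010 XOR 1101 = 0111
  pos 1: 1110 XOR 1101 = 0011
  pos 3: 1101 XOR 1101 = 0000
  pos 7: 1000 XOR 1101 = 0101
  pos 8: 1011 XOR 1101 = 0110
  pos 9: 1100 XOR 1101 = 0001
  pos 12: 1100 XOR 1101 = 0001
Remainder (last 3 bits) = 010. This is the CRC / FCS.

010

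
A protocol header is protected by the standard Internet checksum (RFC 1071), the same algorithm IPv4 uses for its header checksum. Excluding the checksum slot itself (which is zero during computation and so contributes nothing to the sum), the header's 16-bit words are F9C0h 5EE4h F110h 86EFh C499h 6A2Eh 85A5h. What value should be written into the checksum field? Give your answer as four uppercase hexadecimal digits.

One's-complement addition (fold any carry out of bit 15 back into bit 0):
  0xF9C0 + 0x5EE4 = 0x158A4 → wrap carry → 0x58A5
  0x58A5 + 0xF110 = 0x149B5 → wrap carry → 0x49B6
  0x49B6 + 0x86EF = 0x0D0A5
  0xD0A5 + 0xC499 = 0x1953E → wrap carry → 0x953F
  0x953F + 0x6A2E = 0x0FF6D
  0xFF6D + 0x85A5 = 0x18512 → wrap carry → 0x8513
One's-complement sum = 0x8513.
Checksum = ~0x8513 & 0xFFFF = 0x7AEC.

7AEC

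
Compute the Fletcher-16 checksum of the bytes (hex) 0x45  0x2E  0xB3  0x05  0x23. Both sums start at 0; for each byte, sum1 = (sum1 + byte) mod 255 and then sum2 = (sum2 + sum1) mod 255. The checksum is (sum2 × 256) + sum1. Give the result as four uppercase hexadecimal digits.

Running sums (mod 255):
  after byte 0 (0x45): sum1=69, sum2=69
  after byte 1 (0x2E): sum1=115, sum2=184
  after byte 2 (0xB3): sum1=39, sum2=223
  after byte 3 (0x05): sum1=44, sum2=12
  after byte 4 (0x23): sum1=79, sum2=91
Checksum = sum2·256 + sum1 = 91·256 + 79 = 23375 = 0x5B4F.

5B4F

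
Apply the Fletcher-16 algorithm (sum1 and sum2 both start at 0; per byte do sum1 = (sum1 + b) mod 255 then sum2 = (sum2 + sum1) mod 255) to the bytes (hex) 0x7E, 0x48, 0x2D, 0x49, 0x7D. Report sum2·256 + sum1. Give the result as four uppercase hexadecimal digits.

31BA

Running sums (mod 255):
  after byte 0 (0x7E): sum1=126, sum2=126
  after byte 1 (0x48): sum1=198, sum2=69
  after byte 2 (0x2D): sum1=243, sum2=57
  after byte 3 (0x49): sum1=61, sum2=118
  after byte 4 (0x7D): sum1=186, sum2=49
Checksum = sum2·256 + sum1 = 49·256 + 186 = 12730 = 0x31BA.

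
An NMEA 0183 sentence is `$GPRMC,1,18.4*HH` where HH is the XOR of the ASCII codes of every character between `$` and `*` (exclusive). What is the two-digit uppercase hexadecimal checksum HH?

69

XOR the ASCII codes of the payload characters:
  'G' = 0x47 → acc = 0x47
  'P' = 0x50 → acc = 0x17
  'R' = 0x52 → acc = 0x45
  'M' = 0x4D → acc = 0x08
  'C' = 0x43 → acc = 0x4B
  ',' = 0x2C → acc = 0x67
  '1' = 0x31 → acc = 0x56
  ',' = 0x2C → acc = 0x7A
  '1' = 0x31 → acc = 0x4B
  '8' = 0x38 → acc = 0x73
  '.' = 0x2E → acc = 0x5D
  '4' = 0x34 → acc = 0x69
Checksum = 0x69.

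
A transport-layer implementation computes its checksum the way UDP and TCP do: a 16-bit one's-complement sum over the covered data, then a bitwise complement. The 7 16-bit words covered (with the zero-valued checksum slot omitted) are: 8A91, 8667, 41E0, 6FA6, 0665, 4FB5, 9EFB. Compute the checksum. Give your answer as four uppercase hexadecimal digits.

One's-complement addition (fold any carry out of bit 15 back into bit 0):
  0x8A91 + 0x8667 = 0x110F8 → wrap carry → 0x10F9
  0x10F9 + 0x41E0 = 0x052D9
  0x52D9 + 0x6FA6 = 0x0C27F
  0xC27F + 0x0665 = 0x0C8E4
  0xC8E4 + 0x4FB5 = 0x11899 → wrap carry → 0x189A
  0x189A + 0x9EFB = 0x0B795
One's-complement sum = 0xB795.
Checksum = ~0xB795 & 0xFFFF = 0x486A.

486A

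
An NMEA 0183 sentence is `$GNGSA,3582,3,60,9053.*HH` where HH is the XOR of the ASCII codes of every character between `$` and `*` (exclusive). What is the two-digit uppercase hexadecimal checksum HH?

XOR the ASCII codes of the payload characters:
  'G' = 0x47 → acc = 0x47
  'N' = 0x4E → acc = 0x09
  'G' = 0x47 → acc = 0x4E
  'S' = 0x53 → acc = 0x1D
  'A' = 0x41 → acc = 0x5C
  ',' = 0x2C → acc = 0x70
  '3' = 0x33 → acc = 0x43
  '5' = 0x35 → acc = 0x76
  '8' = 0x38 → acc = 0x4E
  '2' = 0x32 → acc = 0x7C
  ',' = 0x2C → acc = 0x50
  '3' = 0x33 → acc = 0x63
  ',' = 0x2C → acc = 0x4F
  '6' = 0x36 → acc = 0x79
  '0' = 0x30 → acc = 0x49
  ',' = 0x2C → acc = 0x65
  '9' = 0x39 → acc = 0x5C
  '0' = 0x30 → acc = 0x6C
  '5' = 0x35 → acc = 0x59
  '3' = 0x33 → acc = 0x6A
  '.' = 0x2E → acc = 0x44
Checksum = 0x44.

44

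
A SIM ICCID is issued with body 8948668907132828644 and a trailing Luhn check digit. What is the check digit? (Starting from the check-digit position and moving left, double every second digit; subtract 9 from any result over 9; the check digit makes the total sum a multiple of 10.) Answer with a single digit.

2

Partial digits right→left: 4 4 6 8 2 8 2 3 1 7 0 9 8 6 6 8 4 9 8
Double every second digit counting from the check-digit position (so the 1st, 3rd, 5th, ... of the partial from the right).
  doubled (with −9 where >9): 8 3 4 4 2 0 7 3 8 7 → sum 46
  kept as-is: 4 8 8 3 7 9 6 8 9 → sum 62
Total = 46 + 62 = 108.
Check digit = (10 − (108 mod 10)) mod 10 = 2.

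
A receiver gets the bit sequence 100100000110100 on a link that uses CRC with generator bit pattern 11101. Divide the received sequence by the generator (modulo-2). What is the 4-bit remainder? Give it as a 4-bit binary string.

0010

Modulo-2 division of 100100000110100 by 11101:
  pos 0: 10010 XOR 11101 = 01111
  pos 1: 11110 XOR 11101 = 00011
  pos 4: 11000 XOR 11101 = 00101
  pos 6: 10111 XOR 11101 = 01010
  pos 7: 10100 XOR 11101 = 01001
  pos 8: 10011 XOR 11101 = 01110
  pos 9: 11100 XOR 11101 = 00001
Remainder = 0010 (nonzero — an error is detected).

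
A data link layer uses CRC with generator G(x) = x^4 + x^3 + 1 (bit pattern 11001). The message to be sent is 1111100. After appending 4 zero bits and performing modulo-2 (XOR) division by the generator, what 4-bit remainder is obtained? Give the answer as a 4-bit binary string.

1001

Append 4 zeros: 11111000000. Divide by 11001 (XOR where the leading bit is 1):
  pos 0: 11111 XOR 11001 = 00110
  pos 2: 11000 XOR 11001 = 00001
  pos 6: 10000 XOR 11001 = 01001
Remainder (last 4 bits) = 1001. This is the CRC / FCS.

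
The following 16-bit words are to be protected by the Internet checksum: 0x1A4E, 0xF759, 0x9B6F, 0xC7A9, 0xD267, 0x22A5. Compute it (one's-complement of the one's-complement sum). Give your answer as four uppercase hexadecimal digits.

One's-complement addition (fold any carry out of bit 15 back into bit 0):
  0x1A4E + 0xF759 = 0x111A7 → wrap carry → 0x11A8
  0x11A8 + 0x9B6F = 0x0AD17
  0xAD17 + 0xC7A9 = 0x174C0 → wrap carry → 0x74C1
  0x74C1 + 0xD267 = 0x14728 → wrap carry → 0x4729
  0x4729 + 0x22A5 = 0x069CE
One's-complement sum = 0x69CE.
Checksum = ~0x69CE & 0xFFFF = 0x9631.

9631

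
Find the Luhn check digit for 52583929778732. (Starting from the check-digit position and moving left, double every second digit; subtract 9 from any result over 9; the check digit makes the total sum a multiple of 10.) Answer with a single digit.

Partial digits right→left: 2 3 7 8 7 7 9 2 9 3 8 5 2 5
Double every second digit counting from the check-digit position (so the 1st, 3rd, 5th, ... of the partial from the right).
  doubled (with −9 where >9): 4 5 5 9 9 7 4 → sum 43
  kept as-is: 3 8 7 2 3 5 5 → sum 33
Total = 43 + 33 = 76.
Check digit = (10 − (76 mod 10)) mod 10 = 4.

4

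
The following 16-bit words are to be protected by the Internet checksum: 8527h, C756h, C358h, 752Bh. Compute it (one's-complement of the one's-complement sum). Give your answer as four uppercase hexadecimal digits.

7AFD

One's-complement addition (fold any carry out of bit 15 back into bit 0):
  0x8527 + 0xC756 = 0x14C7D → wrap carry → 0x4C7E
  0x4C7E + 0xC358 = 0x10FD6 → wrap carry → 0x0FD7
  0x0FD7 + 0x752B = 0x08502
One's-complement sum = 0x8502.
Checksum = ~0x8502 & 0xFFFF = 0x7AFD.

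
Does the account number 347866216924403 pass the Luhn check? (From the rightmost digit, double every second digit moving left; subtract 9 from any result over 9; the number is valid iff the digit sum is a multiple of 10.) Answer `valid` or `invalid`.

From the right, keep odd positions and double even positions (subtract 9 from any doubled value over 9):
  doubled (positions 2,4,...): 0 8 9 2 3 7 8 → sum 37
  kept (positions 1,3,...): 3 4 2 6 2 6 7 3 → sum 33
Total = 70.
70 mod 10 = 0, so the number is valid.

valid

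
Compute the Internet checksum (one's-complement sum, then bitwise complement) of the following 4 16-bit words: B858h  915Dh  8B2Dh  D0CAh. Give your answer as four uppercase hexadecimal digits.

One's-complement addition (fold any carry out of bit 15 back into bit 0):
  0xB858 + 0x915D = 0x149B5 → wrap carry → 0x49B6
  0x49B6 + 0x8B2D = 0x0D4E3
  0xD4E3 + 0xD0CA = 0x1A5AD → wrap carry → 0xA5AE
One's-complement sum = 0xA5AE.
Checksum = ~0xA5AE & 0xFFFF = 0x5A51.

5A51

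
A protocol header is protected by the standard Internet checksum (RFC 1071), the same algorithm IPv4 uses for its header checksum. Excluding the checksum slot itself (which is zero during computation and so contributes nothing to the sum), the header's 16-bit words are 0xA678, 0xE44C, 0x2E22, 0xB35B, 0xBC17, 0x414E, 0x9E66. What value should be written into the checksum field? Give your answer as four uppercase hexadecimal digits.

One's-complement addition (fold any carry out of bit 15 back into bit 0):
  0xA678 + 0xE44C = 0x18AC4 → wrap carry → 0x8AC5
  0x8AC5 + 0x2E22 = 0x0B8E7
  0xB8E7 + 0xB35B = 0x16C42 → wrap carry → 0x6C43
  0x6C43 + 0xBC17 = 0x1285A → wrap carry → 0x285B
  0x285B + 0x414E = 0x069A9
  0x69A9 + 0x9E66 = 0x1080F → wrap carry → 0x0810
One's-complement sum = 0x0810.
Checksum = ~0x0810 & 0xFFFF = 0xF7EF.

F7EF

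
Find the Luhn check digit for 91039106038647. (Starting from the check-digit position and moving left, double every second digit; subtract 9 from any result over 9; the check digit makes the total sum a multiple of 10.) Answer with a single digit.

3

Partial digits right→left: 7 4 6 8 3 0 6 0 1 9 3 0 1 9
Double every second digit counting from the check-digit position (so the 1st, 3rd, 5th, ... of the partial from the right).
  doubled (with −9 where >9): 5 3 6 3 2 6 2 → sum 27
  kept as-is: 4 8 0 0 9 0 9 → sum 30
Total = 27 + 30 = 57.
Check digit = (10 − (57 mod 10)) mod 10 = 3.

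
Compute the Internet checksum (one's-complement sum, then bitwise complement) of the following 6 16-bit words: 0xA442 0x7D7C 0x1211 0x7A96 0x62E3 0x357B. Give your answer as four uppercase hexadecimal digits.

B93A

One's-complement addition (fold any carry out of bit 15 back into bit 0):
  0xA442 + 0x7D7C = 0x121BE → wrap carry → 0x21BF
  0x21BF + 0x1211 = 0x033D0
  0x33D0 + 0x7A96 = 0x0AE66
  0xAE66 + 0x62E3 = 0x11149 → wrap carry → 0x114A
  0x114A + 0x357B = 0x046C5
One's-complement sum = 0x46C5.
Checksum = ~0x46C5 & 0xFFFF = 0xB93A.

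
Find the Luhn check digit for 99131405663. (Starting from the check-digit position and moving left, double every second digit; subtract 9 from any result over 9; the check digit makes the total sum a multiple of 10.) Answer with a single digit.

Partial digits right→left: 3 6 6 5 0 4 1 3 1 9 9
Double every second digit counting from the check-digit position (so the 1st, 3rd, 5th, ... of the partial from the right).
  doubled (with −9 where >9): 6 3 0 2 2 9 → sum 22
  kept as-is: 6 5 4 3 9 → sum 27
Total = 22 + 27 = 49.
Check digit = (10 − (49 mod 10)) mod 10 = 1.

1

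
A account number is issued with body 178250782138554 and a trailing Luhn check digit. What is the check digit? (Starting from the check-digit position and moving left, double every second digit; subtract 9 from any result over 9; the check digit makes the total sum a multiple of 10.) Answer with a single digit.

Partial digits right→left: 4 5 5 8 3 1 2 8 7 0 5 2 8 7 1
Double every second digit counting from the check-digit position (so the 1st, 3rd, 5th, ... of the partial from the right).
  doubled (with −9 where >9): 8 1 6 4 5 1 7 2 → sum 34
  kept as-is: 5 8 1 8 0 2 7 → sum 31
Total = 34 + 31 = 65.
Check digit = (10 − (65 mod 10)) mod 10 = 5.

5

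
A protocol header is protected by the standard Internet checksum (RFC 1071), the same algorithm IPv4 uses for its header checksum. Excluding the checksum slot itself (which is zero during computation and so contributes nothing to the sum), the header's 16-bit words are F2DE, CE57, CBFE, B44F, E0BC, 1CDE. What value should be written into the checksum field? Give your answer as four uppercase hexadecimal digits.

C0DF

One's-complement addition (fold any carry out of bit 15 back into bit 0):
  0xF2DE + 0xCE57 = 0x1C135 → wrap carry → 0xC136
  0xC136 + 0xCBFE = 0x18D34 → wrap carry → 0x8D35
  0x8D35 + 0xB44F = 0x14184 → wrap carry → 0x4185
  0x4185 + 0xE0BC = 0x12241 → wrap carry → 0x2242
  0x2242 + 0x1CDE = 0x03F20
One's-complement sum = 0x3F20.
Checksum = ~0x3F20 & 0xFFFF = 0xC0DF.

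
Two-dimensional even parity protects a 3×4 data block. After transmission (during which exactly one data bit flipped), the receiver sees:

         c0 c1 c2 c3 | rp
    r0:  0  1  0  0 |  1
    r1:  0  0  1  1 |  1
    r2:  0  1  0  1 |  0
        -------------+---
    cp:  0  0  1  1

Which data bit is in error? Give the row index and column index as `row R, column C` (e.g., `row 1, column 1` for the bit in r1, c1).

row 1, column 3

Recompute each row's even parity and compare to rp:
  r0: data parity 1, sent rp 1 → ok
  r1: data parity 0, sent rp 1 → mismatch
  r2: data parity 0, sent rp 0 → ok
Recompute each column's even parity and compare to cp:
  c0: data parity 0, sent cp 0 → ok
  c1: data parity 0, sent cp 0 → ok
  c2: data parity 1, sent cp 1 → ok
  c3: data parity 0, sent cp 1 → mismatch
Exactly one row (r1) and one column (c3) fail → the flipped bit is at their intersection.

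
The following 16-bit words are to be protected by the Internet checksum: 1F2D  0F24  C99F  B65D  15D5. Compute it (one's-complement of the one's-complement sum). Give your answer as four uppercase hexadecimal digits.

One's-complement addition (fold any carry out of bit 15 back into bit 0):
  0x1F2D + 0x0F24 = 0x02E51
  0x2E51 + 0xC99F = 0x0F7F0
  0xF7F0 + 0xB65D = 0x1AE4D → wrap carry → 0xAE4E
  0xAE4E + 0x15D5 = 0x0C423
One's-complement sum = 0xC423.
Checksum = ~0xC423 & 0xFFFF = 0x3BDC.

3BDC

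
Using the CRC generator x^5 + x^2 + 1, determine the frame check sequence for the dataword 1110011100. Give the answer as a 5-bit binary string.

01100

Append 5 zeros: 111001110000000. Divide by 100101 (XOR where the leading bit is 1):
  pos 0: 111001 XOR 100101 = 011100
  pos 1: 111001 XOR 100101 = 011100
  pos 2: 111001 XOR 100101 = 011100
  pos 3: 111000 XOR 100101 = 011101
  pos 4: 111010 XOR 100101 = 011111
  pos 5: 111110 XOR 100101 = 011011
  pos 6: 110110 XOR 100101 = 010011
  pos 7: 100110 XOR 100101 = 000011
Remainder (last 5 bits) = 01100. This is the CRC / FCS.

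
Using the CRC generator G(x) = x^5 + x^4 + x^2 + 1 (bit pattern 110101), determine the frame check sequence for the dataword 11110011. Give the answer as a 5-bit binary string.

Append 5 zeros: 1111001100000. Divide by 110101 (XOR where the leading bit is 1):
  pos 0: 111100 XOR 110101 = 001001
  pos 2: 100111 XOR 110101 = 010010
  pos 3: 100100 XOR 110101 = 010001
  pos 4: 100010 XOR 110101 = 010111
  pos 5: 101110 XOR 110101 = 011011
  pos 6: 110110 XOR 110101 = 000011
Remainder (last 5 bits) = 00110. This is the CRC / FCS.

00110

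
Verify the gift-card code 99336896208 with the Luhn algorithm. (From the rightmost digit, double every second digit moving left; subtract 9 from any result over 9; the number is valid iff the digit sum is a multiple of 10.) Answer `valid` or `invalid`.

invalid

From the right, keep odd positions and double even positions (subtract 9 from any doubled value over 9):
  doubled (positions 2,4,...): 0 3 7 6 9 → sum 25
  kept (positions 1,3,...): 8 2 9 6 3 9 → sum 37
Total = 62.
62 mod 10 = 2, so the number is invalid.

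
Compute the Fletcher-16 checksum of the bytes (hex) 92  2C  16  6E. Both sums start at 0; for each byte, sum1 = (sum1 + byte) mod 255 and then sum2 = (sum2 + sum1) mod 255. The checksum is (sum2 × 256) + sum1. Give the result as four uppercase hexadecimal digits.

6943

Running sums (mod 255):
  after byte 0 (92): sum1=146, sum2=146
  after byte 1 (2C): sum1=190, sum2=81
  after byte 2 (16): sum1=212, sum2=38
  after byte 3 (6E): sum1=67, sum2=105
Checksum = sum2·256 + sum1 = 105·256 + 67 = 26947 = 0x6943.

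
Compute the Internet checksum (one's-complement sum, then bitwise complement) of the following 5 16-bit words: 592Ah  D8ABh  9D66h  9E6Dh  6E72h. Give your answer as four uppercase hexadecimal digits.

One's-complement addition (fold any carry out of bit 15 back into bit 0):
  0x592A + 0xD8AB = 0x131D5 → wrap carry → 0x31D6
  0x31D6 + 0x9D66 = 0x0CF3C
  0xCF3C + 0x9E6D = 0x16DA9 → wrap carry → 0x6DAA
  0x6DAA + 0x6E72 = 0x0DC1C
One's-complement sum = 0xDC1C.
Checksum = ~0xDC1C & 0xFFFF = 0x23E3.

23E3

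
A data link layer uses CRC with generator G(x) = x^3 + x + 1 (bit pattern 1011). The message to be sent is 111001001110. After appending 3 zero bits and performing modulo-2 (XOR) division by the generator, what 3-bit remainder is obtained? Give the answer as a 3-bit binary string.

011

Append 3 zeros: 111001001110000. Divide by 1011 (XOR where the leading bit is 1):
  pos 0: 1110 XOR 1011 = 0101
  pos 1: 1010 XOR 1011 = 0001
  pos 4: 1100 XOR 1011 = 0111
  pos 5: 1111 XOR 1011 = 0100
  pos 6: 1001 XOR 1011 = 0010
  pos 8: 1010 XOR 1011 = 0001
  pos 11: 1000 XOR 1011 = 0011
Remainder (last 3 bits) = 011. This is the CRC / FCS.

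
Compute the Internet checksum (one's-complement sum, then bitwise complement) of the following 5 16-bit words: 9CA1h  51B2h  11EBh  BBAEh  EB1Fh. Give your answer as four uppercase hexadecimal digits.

58F2

One's-complement addition (fold any carry out of bit 15 back into bit 0):
  0x9CA1 + 0x51B2 = 0x0EE53
  0xEE53 + 0x11EB = 0x1003E → wrap carry → 0x003F
  0x003F + 0xBBAE = 0x0BBED
  0xBBED + 0xEB1F = 0x1A70C → wrap carry → 0xA70D
One's-complement sum = 0xA70D.
Checksum = ~0xA70D & 0xFFFF = 0x58F2.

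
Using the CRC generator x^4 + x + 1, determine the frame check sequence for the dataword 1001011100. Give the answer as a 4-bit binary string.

Append 4 zeros: 10010111000000. Divide by 10011 (XOR where the leading bit is 1):
  pos 0: 10010 XOR 10011 = 00001
  pos 4: 11110 XOR 10011 = 01101
  pos 5: 11010 XOR 10011 = 01001
  pos 6: 10010 XOR 10011 = 00001
Remainder (last 4 bits) = 1000. This is the CRC / FCS.

1000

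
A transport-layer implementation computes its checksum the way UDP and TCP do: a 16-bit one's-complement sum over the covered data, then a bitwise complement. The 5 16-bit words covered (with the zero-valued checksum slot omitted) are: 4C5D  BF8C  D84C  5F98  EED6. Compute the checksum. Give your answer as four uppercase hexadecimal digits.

One's-complement addition (fold any carry out of bit 15 back into bit 0):
  0x4C5D + 0xBF8C = 0x10BE9 → wrap carry → 0x0BEA
  0x0BEA + 0xD84C = 0x0E436
  0xE436 + 0x5F98 = 0x143CE → wrap carry → 0x43CF
  0x43CF + 0xEED6 = 0x132A5 → wrap carry → 0x32A6
One's-complement sum = 0x32A6.
Checksum = ~0x32A6 & 0xFFFF = 0xCD59.

CD59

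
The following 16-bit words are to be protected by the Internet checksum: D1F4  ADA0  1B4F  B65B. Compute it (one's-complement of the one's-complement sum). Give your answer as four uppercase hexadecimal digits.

One's-complement addition (fold any carry out of bit 15 back into bit 0):
  0xD1F4 + 0xADA0 = 0x17F94 → wrap carry → 0x7F95
  0x7F95 + 0x1B4F = 0x09AE4
  0x9AE4 + 0xB65B = 0x1513F → wrap carry → 0x5140
One's-complement sum = 0x5140.
Checksum = ~0x5140 & 0xFFFF = 0xAEBF.

AEBF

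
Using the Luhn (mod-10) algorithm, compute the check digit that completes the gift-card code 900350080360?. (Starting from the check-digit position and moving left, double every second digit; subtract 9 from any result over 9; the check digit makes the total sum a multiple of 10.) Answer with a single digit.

Partial digits right→left: 0 6 3 0 8 0 0 5 3 0 0 9
Double every second digit counting from the check-digit position (so the 1st, 3rd, 5th, ... of the partial from the right).
  doubled (with −9 where >9): 0 6 7 0 6 0 → sum 19
  kept as-is: 6 0 0 5 0 9 → sum 20
Total = 19 + 20 = 39.
Check digit = (10 − (39 mod 10)) mod 10 = 1.

1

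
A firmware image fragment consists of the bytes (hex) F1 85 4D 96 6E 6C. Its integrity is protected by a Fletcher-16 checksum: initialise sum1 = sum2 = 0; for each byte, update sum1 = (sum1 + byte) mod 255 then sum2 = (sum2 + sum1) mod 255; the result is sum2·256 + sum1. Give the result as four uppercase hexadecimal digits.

8936

Running sums (mod 255):
  after byte 0 (F1): sum1=241, sum2=241
  after byte 1 (85): sum1=119, sum2=105
  after byte 2 (4D): sum1=196, sum2=46
  after byte 3 (96): sum1=91, sum2=137
  after byte 4 (6E): sum1=201, sum2=83
  after byte 5 (6C): sum1=54, sum2=137
Checksum = sum2·256 + sum1 = 137·256 + 54 = 35126 = 0x8936.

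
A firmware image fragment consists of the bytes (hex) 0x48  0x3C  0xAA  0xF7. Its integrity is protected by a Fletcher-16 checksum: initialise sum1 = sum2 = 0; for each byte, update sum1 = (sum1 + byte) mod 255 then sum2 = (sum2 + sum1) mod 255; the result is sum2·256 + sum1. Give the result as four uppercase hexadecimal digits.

2327

Running sums (mod 255):
  after byte 0 (0x48): sum1=72, sum2=72
  after byte 1 (0x3C): sum1=132, sum2=204
  after byte 2 (0xAA): sum1=47, sum2=251
  after byte 3 (0xF7): sum1=39, sum2=35
Checksum = sum2·256 + sum1 = 35·256 + 39 = 8999 = 0x2327.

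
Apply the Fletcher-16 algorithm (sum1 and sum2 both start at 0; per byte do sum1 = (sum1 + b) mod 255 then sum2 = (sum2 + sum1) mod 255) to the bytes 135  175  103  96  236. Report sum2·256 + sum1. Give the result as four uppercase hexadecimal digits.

48EB

Running sums (mod 255):
  after byte 0 (135): sum1=135, sum2=135
  after byte 1 (175): sum1=55, sum2=190
  after byte 2 (103): sum1=158, sum2=93
  after byte 3 (96): sum1=254, sum2=92
  after byte 4 (236): sum1=235, sum2=72
Checksum = sum2·256 + sum1 = 72·256 + 235 = 18667 = 0x48EB.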